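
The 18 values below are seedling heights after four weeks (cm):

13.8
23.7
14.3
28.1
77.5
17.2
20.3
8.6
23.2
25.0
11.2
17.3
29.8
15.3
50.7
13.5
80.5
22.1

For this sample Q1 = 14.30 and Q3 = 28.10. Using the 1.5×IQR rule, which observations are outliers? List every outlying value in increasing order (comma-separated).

50.7, 77.5, 80.5

IQR = Q3 − Q1 = 28.10 − 14.30 = 13.80.
Lower fence = Q1 − 1.5·IQR = 14.30 − 20.70 = -6.40.
Upper fence = Q3 + 1.5·IQR = 28.10 + 20.70 = 48.80.
50.7 > 48.80 → outlier.
77.5 > 48.80 → outlier.
80.5 > 48.80 → outlier.
All remaining values lie within [-6.40, 48.80].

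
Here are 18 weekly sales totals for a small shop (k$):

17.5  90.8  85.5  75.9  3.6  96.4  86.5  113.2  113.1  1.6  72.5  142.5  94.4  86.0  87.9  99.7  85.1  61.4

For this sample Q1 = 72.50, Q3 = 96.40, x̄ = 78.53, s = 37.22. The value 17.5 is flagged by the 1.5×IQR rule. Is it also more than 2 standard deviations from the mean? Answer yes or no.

z = (17.5 − 78.53) / 37.22 = -1.64.
|z| = 1.64 ≤ 2.

no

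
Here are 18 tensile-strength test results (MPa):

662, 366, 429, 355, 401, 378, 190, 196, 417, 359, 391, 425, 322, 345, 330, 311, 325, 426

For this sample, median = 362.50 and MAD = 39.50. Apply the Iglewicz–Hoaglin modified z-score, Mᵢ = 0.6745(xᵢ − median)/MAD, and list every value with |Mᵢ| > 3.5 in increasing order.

|Mᵢ| > 3.5 ⇔ |xᵢ − 362.50| > 3.5·39.50/0.6745 = 204.97.
So outliers lie outside [157.53, 567.47].
662: M = 5.11 → outlier.

662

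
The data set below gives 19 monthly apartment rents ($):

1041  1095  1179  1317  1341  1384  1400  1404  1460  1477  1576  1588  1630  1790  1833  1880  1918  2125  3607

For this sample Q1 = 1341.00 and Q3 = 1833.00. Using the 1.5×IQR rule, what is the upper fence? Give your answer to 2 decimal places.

IQR = Q3 − Q1 = 1833.00 − 1341.00 = 492.00.
Lower fence = Q1 − 1.5·IQR = 1341.00 − 738.00 = 603.00.
Upper fence = Q3 + 1.5·IQR = 1833.00 + 738.00 = 2571.00.

2571.00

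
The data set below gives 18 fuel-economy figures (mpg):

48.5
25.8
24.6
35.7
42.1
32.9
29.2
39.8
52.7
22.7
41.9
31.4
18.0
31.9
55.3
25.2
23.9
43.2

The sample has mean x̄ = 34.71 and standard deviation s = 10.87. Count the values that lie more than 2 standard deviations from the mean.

0

Cutoffs: x̄ ± 2s = [12.97, 56.45].
Every value lies within the cutoffs.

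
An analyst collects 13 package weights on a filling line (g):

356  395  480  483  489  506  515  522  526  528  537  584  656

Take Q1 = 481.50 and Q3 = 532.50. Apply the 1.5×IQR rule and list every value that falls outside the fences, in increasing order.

356, 395, 656

IQR = Q3 − Q1 = 532.50 − 481.50 = 51.00.
Lower fence = Q1 − 1.5·IQR = 481.50 − 76.50 = 405.00.
Upper fence = Q3 + 1.5·IQR = 532.50 + 76.50 = 609.00.
356 < 405.00 → outlier.
395 < 405.00 → outlier.
656 > 609.00 → outlier.
All remaining values lie within [405.00, 609.00].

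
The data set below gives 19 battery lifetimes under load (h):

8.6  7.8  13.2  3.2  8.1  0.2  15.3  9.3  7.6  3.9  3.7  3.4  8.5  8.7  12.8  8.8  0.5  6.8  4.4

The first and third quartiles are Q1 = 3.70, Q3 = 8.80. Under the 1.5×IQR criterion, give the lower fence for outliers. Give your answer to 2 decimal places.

-3.95

IQR = Q3 − Q1 = 8.80 − 3.70 = 5.10.
Lower fence = Q1 − 1.5·IQR = 3.70 − 7.65 = -3.95.
Upper fence = Q3 + 1.5·IQR = 8.80 + 7.65 = 16.45.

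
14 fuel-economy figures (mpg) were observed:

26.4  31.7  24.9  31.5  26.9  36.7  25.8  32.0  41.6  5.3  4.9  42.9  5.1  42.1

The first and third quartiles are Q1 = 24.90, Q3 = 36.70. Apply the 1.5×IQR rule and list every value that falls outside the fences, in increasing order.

IQR = Q3 − Q1 = 36.70 − 24.90 = 11.80.
Lower fence = Q1 − 1.5·IQR = 24.90 − 17.70 = 7.20.
Upper fence = Q3 + 1.5·IQR = 36.70 + 17.70 = 54.40.
4.9 < 7.20 → outlier.
5.1 < 7.20 → outlier.
5.3 < 7.20 → outlier.
All remaining values lie within [7.20, 54.40].

4.9, 5.1, 5.3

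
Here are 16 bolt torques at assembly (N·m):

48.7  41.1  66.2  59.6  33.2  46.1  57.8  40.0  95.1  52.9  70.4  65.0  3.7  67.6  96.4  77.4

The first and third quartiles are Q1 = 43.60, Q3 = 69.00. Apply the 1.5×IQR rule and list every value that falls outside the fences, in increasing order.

3.7

IQR = Q3 − Q1 = 69.00 − 43.60 = 25.40.
Lower fence = Q1 − 1.5·IQR = 43.60 − 38.10 = 5.50.
Upper fence = Q3 + 1.5·IQR = 69.00 + 38.10 = 107.10.
3.7 < 5.50 → outlier.
All remaining values lie within [5.50, 107.10].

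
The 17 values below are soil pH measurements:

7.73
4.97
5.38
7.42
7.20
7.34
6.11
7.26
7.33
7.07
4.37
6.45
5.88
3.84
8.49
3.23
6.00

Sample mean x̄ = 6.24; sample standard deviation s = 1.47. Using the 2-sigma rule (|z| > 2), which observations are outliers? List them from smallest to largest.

Cutoffs at x̄ ± 2s: 6.24 ± 2·1.47 = [3.30, 9.18].
3.23: z = -2.05, |z| > 2 → outlier.
Every other value lies within [3.30, 9.18].

3.23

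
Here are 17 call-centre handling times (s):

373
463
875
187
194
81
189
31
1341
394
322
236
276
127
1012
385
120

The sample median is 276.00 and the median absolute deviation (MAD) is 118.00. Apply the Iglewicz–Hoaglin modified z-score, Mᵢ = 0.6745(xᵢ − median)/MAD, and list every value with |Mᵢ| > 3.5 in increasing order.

|Mᵢ| > 3.5 ⇔ |xᵢ − 276.00| > 3.5·118.00/0.6745 = 612.31.
So outliers lie outside [-336.31, 888.31].
1012: M = 4.21 → outlier.
1341: M = 6.09 → outlier.

1012, 1341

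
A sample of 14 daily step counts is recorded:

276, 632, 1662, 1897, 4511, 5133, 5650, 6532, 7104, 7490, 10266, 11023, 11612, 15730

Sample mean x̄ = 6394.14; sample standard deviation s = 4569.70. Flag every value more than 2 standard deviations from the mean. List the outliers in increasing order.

15730

Cutoffs at x̄ ± 2s: 6394.14 ± 2·4569.70 = [-2745.26, 15533.54].
15730: z = 2.04, |z| > 2 → outlier.
Every other value lies within [-2745.26, 15533.54].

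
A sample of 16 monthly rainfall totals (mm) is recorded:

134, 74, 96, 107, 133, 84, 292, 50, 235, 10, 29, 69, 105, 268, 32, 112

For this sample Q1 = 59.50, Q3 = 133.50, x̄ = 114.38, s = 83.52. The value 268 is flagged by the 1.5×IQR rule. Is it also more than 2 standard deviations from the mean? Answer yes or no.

z = (268 − 114.38) / 83.52 = 1.84.
|z| = 1.84 ≤ 2.

no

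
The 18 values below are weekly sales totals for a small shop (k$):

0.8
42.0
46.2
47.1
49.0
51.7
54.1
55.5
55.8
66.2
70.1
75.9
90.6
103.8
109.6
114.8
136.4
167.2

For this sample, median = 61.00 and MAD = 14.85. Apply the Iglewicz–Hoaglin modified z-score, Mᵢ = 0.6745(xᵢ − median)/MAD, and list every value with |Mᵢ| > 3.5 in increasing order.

|Mᵢ| > 3.5 ⇔ |xᵢ − 61.00| > 3.5·14.85/0.6745 = 77.06.
So outliers lie outside [-16.06, 138.06].
167.2: M = 4.82 → outlier.

167.2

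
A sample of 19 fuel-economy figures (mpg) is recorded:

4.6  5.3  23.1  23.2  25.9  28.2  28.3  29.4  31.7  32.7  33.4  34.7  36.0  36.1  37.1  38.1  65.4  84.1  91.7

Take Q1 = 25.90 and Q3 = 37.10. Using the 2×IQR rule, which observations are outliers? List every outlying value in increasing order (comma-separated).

65.4, 84.1, 91.7

IQR = Q3 − Q1 = 37.10 − 25.90 = 11.20.
Lower fence = Q1 − 2·IQR = 25.90 − 22.40 = 3.50.
Upper fence = Q3 + 2·IQR = 37.10 + 22.40 = 59.50.
65.4 > 59.50 → outlier.
84.1 > 59.50 → outlier.
91.7 > 59.50 → outlier.
All remaining values lie within [3.50, 59.50].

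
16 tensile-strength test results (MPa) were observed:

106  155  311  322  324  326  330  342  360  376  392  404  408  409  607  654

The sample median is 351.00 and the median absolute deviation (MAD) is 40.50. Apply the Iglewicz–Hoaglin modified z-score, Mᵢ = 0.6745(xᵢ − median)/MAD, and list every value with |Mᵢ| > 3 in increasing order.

|Mᵢ| > 3 ⇔ |xᵢ − 351.00| > 3·40.50/0.6745 = 180.13.
So outliers lie outside [170.87, 531.13].
106: M = -4.08 → outlier.
155: M = -3.26 → outlier.
607: M = 4.26 → outlier.
654: M = 5.05 → outlier.

106, 155, 607, 654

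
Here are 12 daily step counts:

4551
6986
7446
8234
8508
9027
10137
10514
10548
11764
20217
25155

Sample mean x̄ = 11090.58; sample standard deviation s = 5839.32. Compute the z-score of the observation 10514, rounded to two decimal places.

z = (10514 − 11090.58) / 5839.32 = -0.10.

-0.10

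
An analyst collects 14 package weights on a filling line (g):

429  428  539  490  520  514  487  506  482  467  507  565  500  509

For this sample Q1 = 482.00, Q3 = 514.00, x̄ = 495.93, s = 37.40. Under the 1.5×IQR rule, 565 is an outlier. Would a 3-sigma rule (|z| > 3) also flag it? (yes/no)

no

z = (565 − 495.93) / 37.40 = 1.85.
|z| = 1.85 ≤ 3.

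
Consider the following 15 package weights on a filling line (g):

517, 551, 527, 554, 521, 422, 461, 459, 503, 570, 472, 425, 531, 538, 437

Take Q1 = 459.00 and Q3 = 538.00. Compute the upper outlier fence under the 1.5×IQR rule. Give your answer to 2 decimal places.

656.50

IQR = Q3 − Q1 = 538.00 − 459.00 = 79.00.
Lower fence = Q1 − 1.5·IQR = 459.00 − 118.50 = 340.50.
Upper fence = Q3 + 1.5·IQR = 538.00 + 118.50 = 656.50.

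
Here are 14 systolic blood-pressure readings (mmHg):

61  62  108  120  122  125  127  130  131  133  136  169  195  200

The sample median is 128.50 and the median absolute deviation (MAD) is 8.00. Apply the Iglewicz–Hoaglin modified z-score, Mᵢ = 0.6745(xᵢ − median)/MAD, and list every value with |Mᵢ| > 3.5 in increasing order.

61, 62, 195, 200

|Mᵢ| > 3.5 ⇔ |xᵢ − 128.50| > 3.5·8.00/0.6745 = 41.51.
So outliers lie outside [86.99, 170.01].
61: M = -5.69 → outlier.
62: M = -5.61 → outlier.
195: M = 5.61 → outlier.
200: M = 6.03 → outlier.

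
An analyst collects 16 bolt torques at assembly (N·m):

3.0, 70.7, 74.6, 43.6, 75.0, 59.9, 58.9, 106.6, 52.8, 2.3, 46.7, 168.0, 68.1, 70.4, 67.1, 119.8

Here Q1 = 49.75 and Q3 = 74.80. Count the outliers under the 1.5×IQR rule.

4

IQR = 25.05; fences at 49.75 − 37.575 = 12.175 and 74.80 + 37.575 = 112.375.
Outside the cutoffs: 2.3, 3.0, 119.8, 168.0.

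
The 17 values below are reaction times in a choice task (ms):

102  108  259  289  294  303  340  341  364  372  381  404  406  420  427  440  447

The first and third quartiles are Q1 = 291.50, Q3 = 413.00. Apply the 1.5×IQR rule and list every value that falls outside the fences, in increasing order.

102, 108

IQR = Q3 − Q1 = 413.00 − 291.50 = 121.50.
Lower fence = Q1 − 1.5·IQR = 291.50 − 182.25 = 109.25.
Upper fence = Q3 + 1.5·IQR = 413.00 + 182.25 = 595.25.
102 < 109.25 → outlier.
108 < 109.25 → outlier.
All remaining values lie within [109.25, 595.25].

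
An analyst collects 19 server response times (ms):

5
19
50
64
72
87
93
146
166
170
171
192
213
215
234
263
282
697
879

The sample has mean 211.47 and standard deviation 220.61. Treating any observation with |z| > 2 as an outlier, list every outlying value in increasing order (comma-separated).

Cutoffs at x̄ ± 2s: 211.47 ± 2·220.61 = [-229.75, 652.69].
697: z = 2.20, |z| > 2 → outlier.
879: z = 3.03, |z| > 2 → outlier.
Every other value lies within [-229.75, 652.69].

697, 879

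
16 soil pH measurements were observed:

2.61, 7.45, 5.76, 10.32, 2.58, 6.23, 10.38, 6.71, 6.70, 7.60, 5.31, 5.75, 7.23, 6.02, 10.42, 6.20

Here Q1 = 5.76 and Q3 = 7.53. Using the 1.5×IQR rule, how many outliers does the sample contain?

5

IQR = 1.77; fences at 5.76 − 2.655 = 3.105 and 7.53 + 2.655 = 10.185.
Outside the cutoffs: 2.58, 2.61, 10.32, 10.38, 10.42.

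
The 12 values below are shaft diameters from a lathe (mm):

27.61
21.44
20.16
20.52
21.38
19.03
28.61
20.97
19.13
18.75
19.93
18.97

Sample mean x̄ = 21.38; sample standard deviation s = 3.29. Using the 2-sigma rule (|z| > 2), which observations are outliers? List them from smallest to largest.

28.61

Cutoffs at x̄ ± 2s: 21.38 ± 2·3.29 = [14.80, 27.96].
28.61: z = 2.20, |z| > 2 → outlier.
Every other value lies within [14.80, 27.96].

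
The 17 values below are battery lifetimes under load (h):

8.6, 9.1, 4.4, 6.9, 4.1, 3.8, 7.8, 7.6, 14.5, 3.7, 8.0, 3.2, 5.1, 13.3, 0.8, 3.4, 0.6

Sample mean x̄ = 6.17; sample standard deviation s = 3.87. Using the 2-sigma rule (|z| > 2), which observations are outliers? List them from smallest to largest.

Cutoffs at x̄ ± 2s: 6.17 ± 2·3.87 = [-1.57, 13.91].
14.5: z = 2.15, |z| > 2 → outlier.
Every other value lies within [-1.57, 13.91].

14.5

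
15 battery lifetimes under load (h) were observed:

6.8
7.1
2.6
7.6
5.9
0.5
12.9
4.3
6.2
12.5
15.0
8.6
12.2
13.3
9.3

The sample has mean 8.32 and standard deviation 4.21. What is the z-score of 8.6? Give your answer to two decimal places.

0.07

z = (8.6 − 8.32) / 4.21 = 0.07.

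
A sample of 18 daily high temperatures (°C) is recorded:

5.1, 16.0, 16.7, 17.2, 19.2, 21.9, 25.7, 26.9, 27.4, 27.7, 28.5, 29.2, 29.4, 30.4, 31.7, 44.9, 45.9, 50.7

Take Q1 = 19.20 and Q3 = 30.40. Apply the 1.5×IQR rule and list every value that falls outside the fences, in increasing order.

IQR = Q3 − Q1 = 30.40 − 19.20 = 11.20.
Lower fence = Q1 − 1.5·IQR = 19.20 − 16.80 = 2.40.
Upper fence = Q3 + 1.5·IQR = 30.40 + 16.80 = 47.20.
50.7 > 47.20 → outlier.
All remaining values lie within [2.40, 47.20].

50.7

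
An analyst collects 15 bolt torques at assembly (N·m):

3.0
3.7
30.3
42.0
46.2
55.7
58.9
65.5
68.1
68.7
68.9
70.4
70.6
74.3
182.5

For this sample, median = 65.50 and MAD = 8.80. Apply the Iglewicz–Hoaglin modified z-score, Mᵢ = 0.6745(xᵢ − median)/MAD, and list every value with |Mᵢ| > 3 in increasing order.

3.0, 3.7, 182.5

|Mᵢ| > 3 ⇔ |xᵢ − 65.50| > 3·8.80/0.6745 = 39.14.
So outliers lie outside [26.36, 104.64].
3.0: M = -4.79 → outlier.
3.7: M = -4.74 → outlier.
182.5: M = 8.97 → outlier.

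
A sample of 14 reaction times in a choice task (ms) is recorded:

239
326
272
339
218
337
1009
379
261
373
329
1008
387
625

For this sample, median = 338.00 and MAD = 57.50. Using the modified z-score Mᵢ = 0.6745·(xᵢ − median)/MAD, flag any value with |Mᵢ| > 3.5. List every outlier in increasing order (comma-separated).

1008, 1009

|Mᵢ| > 3.5 ⇔ |xᵢ − 338.00| > 3.5·57.50/0.6745 = 298.37.
So outliers lie outside [39.63, 636.37].
1008: M = 7.86 → outlier.
1009: M = 7.87 → outlier.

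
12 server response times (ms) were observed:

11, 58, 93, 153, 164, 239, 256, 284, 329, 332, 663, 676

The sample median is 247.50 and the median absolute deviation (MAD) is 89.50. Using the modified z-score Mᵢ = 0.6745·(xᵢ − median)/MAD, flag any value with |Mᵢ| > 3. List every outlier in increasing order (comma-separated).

|Mᵢ| > 3 ⇔ |xᵢ − 247.50| > 3·89.50/0.6745 = 398.07.
So outliers lie outside [-150.57, 645.57].
663: M = 3.13 → outlier.
676: M = 3.23 → outlier.

663, 676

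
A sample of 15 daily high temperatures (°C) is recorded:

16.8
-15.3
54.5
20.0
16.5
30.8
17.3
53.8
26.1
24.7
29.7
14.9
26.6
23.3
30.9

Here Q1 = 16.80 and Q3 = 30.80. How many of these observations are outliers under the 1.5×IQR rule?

3

IQR = 14.00; fences at 16.80 − 21.00 = -4.20 and 30.80 + 21.00 = 51.80.
Outside the cutoffs: -15.3, 53.8, 54.5.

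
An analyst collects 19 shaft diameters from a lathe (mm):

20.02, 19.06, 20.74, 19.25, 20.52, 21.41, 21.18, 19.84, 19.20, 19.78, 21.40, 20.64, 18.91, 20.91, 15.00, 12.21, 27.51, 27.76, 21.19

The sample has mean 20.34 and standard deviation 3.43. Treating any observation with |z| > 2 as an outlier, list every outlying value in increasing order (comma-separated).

12.21, 27.51, 27.76

Cutoffs at x̄ ± 2s: 20.34 ± 2·3.43 = [13.48, 27.20].
12.21: z = -2.37, |z| > 2 → outlier.
27.51: z = 2.09, |z| > 2 → outlier.
27.76: z = 2.16, |z| > 2 → outlier.
Every other value lies within [13.48, 27.20].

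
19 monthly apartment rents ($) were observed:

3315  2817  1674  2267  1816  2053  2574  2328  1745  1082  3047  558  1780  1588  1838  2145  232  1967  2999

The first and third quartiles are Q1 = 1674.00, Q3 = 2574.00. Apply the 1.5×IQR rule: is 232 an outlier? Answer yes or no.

yes

IQR = Q3 − Q1 = 2574.00 − 1674.00 = 900.00.
Lower fence = Q1 − 1.5·IQR = 1674.00 − 1350.00 = 324.00.
Upper fence = Q3 + 1.5·IQR = 2574.00 + 1350.00 = 3924.00.
232 lies below the lower fence.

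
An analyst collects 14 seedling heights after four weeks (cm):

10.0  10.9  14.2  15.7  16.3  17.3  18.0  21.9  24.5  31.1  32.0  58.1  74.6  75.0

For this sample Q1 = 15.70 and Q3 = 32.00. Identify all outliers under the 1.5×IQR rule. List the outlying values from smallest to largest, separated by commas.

IQR = Q3 − Q1 = 32.00 − 15.70 = 16.30.
Lower fence = Q1 − 1.5·IQR = 15.70 − 24.45 = -8.75.
Upper fence = Q3 + 1.5·IQR = 32.00 + 24.45 = 56.45.
58.1 > 56.45 → outlier.
74.6 > 56.45 → outlier.
75.0 > 56.45 → outlier.
All remaining values lie within [-8.75, 56.45].

58.1, 74.6, 75.0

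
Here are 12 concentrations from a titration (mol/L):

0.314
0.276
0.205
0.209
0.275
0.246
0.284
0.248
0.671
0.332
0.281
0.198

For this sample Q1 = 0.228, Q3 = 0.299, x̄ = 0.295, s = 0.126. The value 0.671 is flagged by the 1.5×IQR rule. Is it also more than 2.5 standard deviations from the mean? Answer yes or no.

z = (0.671 − 0.295) / 0.126 = 2.98.
|z| = 2.98 > 2.5.

yes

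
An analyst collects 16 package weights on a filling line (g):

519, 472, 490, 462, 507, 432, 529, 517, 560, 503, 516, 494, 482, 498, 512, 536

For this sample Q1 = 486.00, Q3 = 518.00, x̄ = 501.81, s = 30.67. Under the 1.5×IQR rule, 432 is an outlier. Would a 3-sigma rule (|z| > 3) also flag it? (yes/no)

no

z = (432 − 501.81) / 30.67 = -2.28.
|z| = 2.28 ≤ 3.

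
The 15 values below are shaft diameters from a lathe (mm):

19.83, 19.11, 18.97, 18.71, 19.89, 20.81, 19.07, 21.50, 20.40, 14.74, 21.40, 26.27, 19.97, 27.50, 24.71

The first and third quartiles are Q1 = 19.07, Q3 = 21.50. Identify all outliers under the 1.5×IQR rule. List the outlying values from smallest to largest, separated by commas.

IQR = Q3 − Q1 = 21.50 − 19.07 = 2.43.
Lower fence = Q1 − 1.5·IQR = 19.07 − 3.645 = 15.425.
Upper fence = Q3 + 1.5·IQR = 21.50 + 3.645 = 25.145.
14.74 < 15.425 → outlier.
26.27 > 25.145 → outlier.
27.50 > 25.145 → outlier.
All remaining values lie within [15.425, 25.145].

14.74, 26.27, 27.50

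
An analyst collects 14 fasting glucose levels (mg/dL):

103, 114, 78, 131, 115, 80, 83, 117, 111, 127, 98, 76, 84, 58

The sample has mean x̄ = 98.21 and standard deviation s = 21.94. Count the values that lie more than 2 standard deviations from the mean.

Cutoffs: x̄ ± 2s = [54.33, 142.09].
Every value lies within the cutoffs.

0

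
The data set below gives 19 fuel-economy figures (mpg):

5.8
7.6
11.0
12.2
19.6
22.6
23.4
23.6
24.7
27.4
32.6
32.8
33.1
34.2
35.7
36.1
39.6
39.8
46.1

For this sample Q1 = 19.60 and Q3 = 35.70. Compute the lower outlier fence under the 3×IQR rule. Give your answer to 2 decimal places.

IQR = Q3 − Q1 = 35.70 − 19.60 = 16.10.
Lower fence = Q1 − 3·IQR = 19.60 − 48.30 = -28.70.
Upper fence = Q3 + 3·IQR = 35.70 + 48.30 = 84.00.

-28.70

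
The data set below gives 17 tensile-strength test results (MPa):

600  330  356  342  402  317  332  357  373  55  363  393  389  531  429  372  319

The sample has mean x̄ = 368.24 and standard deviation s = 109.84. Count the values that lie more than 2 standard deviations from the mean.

Cutoffs: x̄ ± 2s = [148.56, 587.92].
Outside the cutoffs: 55, 600.

2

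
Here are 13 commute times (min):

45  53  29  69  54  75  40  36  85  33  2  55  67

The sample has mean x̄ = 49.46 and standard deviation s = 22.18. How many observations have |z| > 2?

1

Cutoffs: x̄ ± 2s = [5.10, 93.82].
Outside the cutoffs: 2.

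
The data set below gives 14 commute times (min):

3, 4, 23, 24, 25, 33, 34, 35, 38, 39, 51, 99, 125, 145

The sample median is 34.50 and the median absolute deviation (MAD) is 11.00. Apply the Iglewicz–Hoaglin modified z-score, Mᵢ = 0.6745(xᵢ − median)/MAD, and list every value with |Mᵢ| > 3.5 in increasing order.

|Mᵢ| > 3.5 ⇔ |xᵢ − 34.50| > 3.5·11.00/0.6745 = 57.08.
So outliers lie outside [-22.58, 91.58].
99: M = 3.96 → outlier.
125: M = 5.55 → outlier.
145: M = 6.78 → outlier.

99, 125, 145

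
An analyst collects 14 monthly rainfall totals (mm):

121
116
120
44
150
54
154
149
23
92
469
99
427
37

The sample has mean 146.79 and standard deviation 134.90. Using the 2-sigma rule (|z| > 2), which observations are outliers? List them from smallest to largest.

Cutoffs at x̄ ± 2s: 146.79 ± 2·134.90 = [-123.01, 416.59].
427: z = 2.08, |z| > 2 → outlier.
469: z = 2.39, |z| > 2 → outlier.
Every other value lies within [-123.01, 416.59].

427, 469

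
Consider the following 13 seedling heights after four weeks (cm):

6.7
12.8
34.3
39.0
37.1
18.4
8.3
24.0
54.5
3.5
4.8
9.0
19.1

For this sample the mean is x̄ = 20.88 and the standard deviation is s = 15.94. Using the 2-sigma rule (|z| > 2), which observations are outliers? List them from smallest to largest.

Cutoffs at x̄ ± 2s: 20.88 ± 2·15.94 = [-11.00, 52.76].
54.5: z = 2.11, |z| > 2 → outlier.
Every other value lies within [-11.00, 52.76].

54.5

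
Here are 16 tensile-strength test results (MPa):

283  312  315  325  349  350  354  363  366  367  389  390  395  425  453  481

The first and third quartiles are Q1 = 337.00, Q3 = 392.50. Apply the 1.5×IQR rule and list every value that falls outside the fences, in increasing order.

481

IQR = Q3 − Q1 = 392.50 − 337.00 = 55.50.
Lower fence = Q1 − 1.5·IQR = 337.00 − 83.25 = 253.75.
Upper fence = Q3 + 1.5·IQR = 392.50 + 83.25 = 475.75.
481 > 475.75 → outlier.
All remaining values lie within [253.75, 475.75].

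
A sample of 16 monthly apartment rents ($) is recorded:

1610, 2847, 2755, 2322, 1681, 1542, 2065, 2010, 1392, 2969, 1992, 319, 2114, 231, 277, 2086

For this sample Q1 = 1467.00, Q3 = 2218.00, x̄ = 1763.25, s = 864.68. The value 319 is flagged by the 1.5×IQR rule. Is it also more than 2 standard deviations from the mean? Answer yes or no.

z = (319 − 1763.25) / 864.68 = -1.67.
|z| = 1.67 ≤ 2.

no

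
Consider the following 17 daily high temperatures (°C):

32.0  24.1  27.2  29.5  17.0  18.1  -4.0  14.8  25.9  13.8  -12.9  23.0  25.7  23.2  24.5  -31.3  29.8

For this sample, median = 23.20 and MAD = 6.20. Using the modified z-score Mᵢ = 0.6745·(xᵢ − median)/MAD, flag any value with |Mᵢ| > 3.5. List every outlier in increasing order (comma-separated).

|Mᵢ| > 3.5 ⇔ |xᵢ − 23.20| > 3.5·6.20/0.6745 = 32.17.
So outliers lie outside [-8.97, 55.37].
-31.3: M = -5.93 → outlier.
-12.9: M = -3.93 → outlier.

-31.3, -12.9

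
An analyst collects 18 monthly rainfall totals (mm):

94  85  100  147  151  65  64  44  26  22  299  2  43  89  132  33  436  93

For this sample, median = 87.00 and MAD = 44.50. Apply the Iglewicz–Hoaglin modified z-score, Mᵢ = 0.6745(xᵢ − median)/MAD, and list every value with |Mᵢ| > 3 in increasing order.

299, 436

|Mᵢ| > 3 ⇔ |xᵢ − 87.00| > 3·44.50/0.6745 = 197.92.
So outliers lie outside [-110.92, 284.92].
299: M = 3.21 → outlier.
436: M = 5.29 → outlier.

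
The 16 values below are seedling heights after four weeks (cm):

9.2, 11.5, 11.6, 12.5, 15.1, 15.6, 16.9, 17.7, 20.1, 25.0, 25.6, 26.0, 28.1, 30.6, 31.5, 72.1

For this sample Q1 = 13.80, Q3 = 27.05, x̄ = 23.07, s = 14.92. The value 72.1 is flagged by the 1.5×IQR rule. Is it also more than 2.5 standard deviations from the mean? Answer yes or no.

z = (72.1 − 23.07) / 14.92 = 3.29.
|z| = 3.29 > 2.5.

yes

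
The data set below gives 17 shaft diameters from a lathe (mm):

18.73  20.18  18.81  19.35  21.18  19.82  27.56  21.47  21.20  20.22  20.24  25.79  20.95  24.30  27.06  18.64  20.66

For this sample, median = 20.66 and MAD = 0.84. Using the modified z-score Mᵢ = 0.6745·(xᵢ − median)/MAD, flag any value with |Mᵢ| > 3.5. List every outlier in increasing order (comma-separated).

|Mᵢ| > 3.5 ⇔ |xᵢ − 20.66| > 3.5·0.84/0.6745 = 4.36.
So outliers lie outside [16.30, 25.02].
25.79: M = 4.12 → outlier.
27.06: M = 5.14 → outlier.
27.56: M = 5.54 → outlier.

25.79, 27.06, 27.56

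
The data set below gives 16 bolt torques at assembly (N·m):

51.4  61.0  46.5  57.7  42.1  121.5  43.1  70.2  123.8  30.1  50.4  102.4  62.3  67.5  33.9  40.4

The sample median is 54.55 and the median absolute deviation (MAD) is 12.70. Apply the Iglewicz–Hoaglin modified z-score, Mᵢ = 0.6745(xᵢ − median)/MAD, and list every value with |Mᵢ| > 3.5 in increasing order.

|Mᵢ| > 3.5 ⇔ |xᵢ − 54.55| > 3.5·12.70/0.6745 = 65.90.
So outliers lie outside [-11.35, 120.45].
121.5: M = 3.56 → outlier.
123.8: M = 3.68 → outlier.

121.5, 123.8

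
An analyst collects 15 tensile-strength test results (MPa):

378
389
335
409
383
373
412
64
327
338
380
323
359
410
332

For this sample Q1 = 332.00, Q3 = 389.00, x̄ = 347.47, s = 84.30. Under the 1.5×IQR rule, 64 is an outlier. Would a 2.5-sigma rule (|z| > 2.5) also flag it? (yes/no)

yes

z = (64 − 347.47) / 84.30 = -3.36.
|z| = 3.36 > 2.5.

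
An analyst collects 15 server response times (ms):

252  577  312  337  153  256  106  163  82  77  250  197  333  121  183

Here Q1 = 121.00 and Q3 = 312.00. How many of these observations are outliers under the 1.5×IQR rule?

IQR = 191.00; fences at 121.00 − 286.50 = -165.50 and 312.00 + 286.50 = 598.50.
Every value lies within the cutoffs.

0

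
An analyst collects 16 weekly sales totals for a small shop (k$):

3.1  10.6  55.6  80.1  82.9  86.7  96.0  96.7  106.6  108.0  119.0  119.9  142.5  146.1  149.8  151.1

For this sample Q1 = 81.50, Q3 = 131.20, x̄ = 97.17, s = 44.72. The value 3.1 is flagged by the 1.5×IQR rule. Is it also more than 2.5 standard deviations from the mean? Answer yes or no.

z = (3.1 − 97.17) / 44.72 = -2.10.
|z| = 2.10 ≤ 2.5.

no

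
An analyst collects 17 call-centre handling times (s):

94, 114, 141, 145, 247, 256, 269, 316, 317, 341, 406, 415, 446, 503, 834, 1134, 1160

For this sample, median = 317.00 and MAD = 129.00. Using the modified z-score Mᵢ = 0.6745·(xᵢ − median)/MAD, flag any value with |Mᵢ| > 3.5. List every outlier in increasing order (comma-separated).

1134, 1160

|Mᵢ| > 3.5 ⇔ |xᵢ − 317.00| > 3.5·129.00/0.6745 = 669.38.
So outliers lie outside [-352.38, 986.38].
1134: M = 4.27 → outlier.
1160: M = 4.41 → outlier.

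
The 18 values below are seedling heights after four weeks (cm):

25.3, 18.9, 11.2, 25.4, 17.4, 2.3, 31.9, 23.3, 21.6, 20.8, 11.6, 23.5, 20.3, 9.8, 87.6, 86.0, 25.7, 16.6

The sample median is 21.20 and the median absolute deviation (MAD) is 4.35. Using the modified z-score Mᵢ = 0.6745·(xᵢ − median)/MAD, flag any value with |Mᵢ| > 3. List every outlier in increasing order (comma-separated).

86.0, 87.6

|Mᵢ| > 3 ⇔ |xᵢ − 21.20| > 3·4.35/0.6745 = 19.35.
So outliers lie outside [1.85, 40.55].
86.0: M = 10.05 → outlier.
87.6: M = 10.30 → outlier.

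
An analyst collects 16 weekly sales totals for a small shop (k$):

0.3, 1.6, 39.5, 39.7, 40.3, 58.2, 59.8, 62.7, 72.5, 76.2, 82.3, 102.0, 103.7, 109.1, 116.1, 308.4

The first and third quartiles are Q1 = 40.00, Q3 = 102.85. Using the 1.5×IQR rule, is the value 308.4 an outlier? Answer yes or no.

IQR = Q3 − Q1 = 102.85 − 40.00 = 62.85.
Lower fence = Q1 − 1.5·IQR = 40.00 − 94.275 = -54.275.
Upper fence = Q3 + 1.5·IQR = 102.85 + 94.275 = 197.125.
308.4 lies above the upper fence.

yes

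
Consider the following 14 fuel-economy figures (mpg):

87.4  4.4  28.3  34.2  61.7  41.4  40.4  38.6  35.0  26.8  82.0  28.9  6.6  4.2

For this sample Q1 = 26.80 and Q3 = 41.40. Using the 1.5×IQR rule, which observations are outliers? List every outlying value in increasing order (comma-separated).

4.2, 4.4, 82.0, 87.4

IQR = Q3 − Q1 = 41.40 − 26.80 = 14.60.
Lower fence = Q1 − 1.5·IQR = 26.80 − 21.90 = 4.90.
Upper fence = Q3 + 1.5·IQR = 41.40 + 21.90 = 63.30.
4.2 < 4.90 → outlier.
4.4 < 4.90 → outlier.
82.0 > 63.30 → outlier.
87.4 > 63.30 → outlier.
All remaining values lie within [4.90, 63.30].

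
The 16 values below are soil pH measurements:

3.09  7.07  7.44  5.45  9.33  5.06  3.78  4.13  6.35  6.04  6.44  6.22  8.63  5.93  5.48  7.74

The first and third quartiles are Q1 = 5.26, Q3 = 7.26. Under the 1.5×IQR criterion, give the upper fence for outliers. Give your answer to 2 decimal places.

10.26

IQR = Q3 − Q1 = 7.26 − 5.26 = 2.00.
Lower fence = Q1 − 1.5·IQR = 5.26 − 3.00 = 2.26.
Upper fence = Q3 + 1.5·IQR = 7.26 + 3.00 = 10.26.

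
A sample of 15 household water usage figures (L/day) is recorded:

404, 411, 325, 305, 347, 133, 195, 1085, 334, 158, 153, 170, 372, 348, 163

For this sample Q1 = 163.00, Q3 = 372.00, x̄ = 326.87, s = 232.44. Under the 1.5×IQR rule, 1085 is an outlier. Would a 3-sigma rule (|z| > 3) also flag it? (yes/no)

yes

z = (1085 − 326.87) / 232.44 = 3.26.
|z| = 3.26 > 3.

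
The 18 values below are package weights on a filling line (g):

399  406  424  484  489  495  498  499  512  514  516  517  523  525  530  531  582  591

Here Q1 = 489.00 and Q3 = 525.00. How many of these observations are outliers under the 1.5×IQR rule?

IQR = 36.00; fences at 489.00 − 54.00 = 435.00 and 525.00 + 54.00 = 579.00.
Outside the cutoffs: 399, 406, 424, 582, 591.

5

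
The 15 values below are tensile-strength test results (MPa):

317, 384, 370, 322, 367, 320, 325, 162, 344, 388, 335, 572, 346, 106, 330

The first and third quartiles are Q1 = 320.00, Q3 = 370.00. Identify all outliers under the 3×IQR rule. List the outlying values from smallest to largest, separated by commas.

IQR = Q3 − Q1 = 370.00 − 320.00 = 50.00.
Lower fence = Q1 − 3·IQR = 320.00 − 150.00 = 170.00.
Upper fence = Q3 + 3·IQR = 370.00 + 150.00 = 520.00.
106 < 170.00 → outlier.
162 < 170.00 → outlier.
572 > 520.00 → outlier.
All remaining values lie within [170.00, 520.00].

106, 162, 572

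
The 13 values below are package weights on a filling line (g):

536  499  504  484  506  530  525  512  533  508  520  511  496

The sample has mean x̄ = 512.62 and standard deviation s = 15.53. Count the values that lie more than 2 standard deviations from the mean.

Cutoffs: x̄ ± 2s = [481.56, 543.68].
Every value lies within the cutoffs.

0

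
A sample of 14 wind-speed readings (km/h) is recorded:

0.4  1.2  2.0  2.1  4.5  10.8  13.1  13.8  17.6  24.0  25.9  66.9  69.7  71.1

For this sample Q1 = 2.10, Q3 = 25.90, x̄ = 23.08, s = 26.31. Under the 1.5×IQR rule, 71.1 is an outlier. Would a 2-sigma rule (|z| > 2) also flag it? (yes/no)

z = (71.1 − 23.08) / 26.31 = 1.83.
|z| = 1.83 ≤ 2.

no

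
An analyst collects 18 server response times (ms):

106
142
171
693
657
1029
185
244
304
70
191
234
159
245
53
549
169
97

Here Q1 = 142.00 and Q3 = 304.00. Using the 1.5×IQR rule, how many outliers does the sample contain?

IQR = 162.00; fences at 142.00 − 243.00 = -101.00 and 304.00 + 243.00 = 547.00.
Outside the cutoffs: 549, 657, 693, 1029.

4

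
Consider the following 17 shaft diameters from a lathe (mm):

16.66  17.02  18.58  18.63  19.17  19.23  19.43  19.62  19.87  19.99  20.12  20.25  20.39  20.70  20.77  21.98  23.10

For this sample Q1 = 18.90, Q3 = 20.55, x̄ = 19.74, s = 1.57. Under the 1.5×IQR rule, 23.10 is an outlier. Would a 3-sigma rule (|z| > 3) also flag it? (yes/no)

no

z = (23.10 − 19.74) / 1.57 = 2.14.
|z| = 2.14 ≤ 3.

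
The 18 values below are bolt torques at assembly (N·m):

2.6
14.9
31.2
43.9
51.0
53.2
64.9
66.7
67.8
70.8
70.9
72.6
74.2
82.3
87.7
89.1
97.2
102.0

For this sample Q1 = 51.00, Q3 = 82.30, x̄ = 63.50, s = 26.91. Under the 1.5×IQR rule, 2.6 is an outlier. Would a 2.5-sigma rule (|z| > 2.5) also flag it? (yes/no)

z = (2.6 − 63.50) / 26.91 = -2.26.
|z| = 2.26 ≤ 2.5.

no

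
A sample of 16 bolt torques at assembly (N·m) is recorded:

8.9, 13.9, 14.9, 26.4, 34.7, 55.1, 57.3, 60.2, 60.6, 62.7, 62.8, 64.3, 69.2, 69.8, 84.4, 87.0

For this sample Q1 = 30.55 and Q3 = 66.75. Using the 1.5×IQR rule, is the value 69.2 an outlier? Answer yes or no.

IQR = Q3 − Q1 = 66.75 − 30.55 = 36.20.
Lower fence = Q1 − 1.5·IQR = 30.55 − 54.30 = -23.75.
Upper fence = Q3 + 1.5·IQR = 66.75 + 54.30 = 121.05.
69.2 lies within [-23.75, 121.05].

no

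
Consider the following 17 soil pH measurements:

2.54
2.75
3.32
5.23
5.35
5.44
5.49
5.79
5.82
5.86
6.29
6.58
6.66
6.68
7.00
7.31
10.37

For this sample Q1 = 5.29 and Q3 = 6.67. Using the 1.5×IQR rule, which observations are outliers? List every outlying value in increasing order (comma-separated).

2.54, 2.75, 10.37

IQR = Q3 − Q1 = 6.67 − 5.29 = 1.38.
Lower fence = Q1 − 1.5·IQR = 5.29 − 2.07 = 3.22.
Upper fence = Q3 + 1.5·IQR = 6.67 + 2.07 = 8.74.
2.54 < 3.22 → outlier.
2.75 < 3.22 → outlier.
10.37 > 8.74 → outlier.
All remaining values lie within [3.22, 8.74].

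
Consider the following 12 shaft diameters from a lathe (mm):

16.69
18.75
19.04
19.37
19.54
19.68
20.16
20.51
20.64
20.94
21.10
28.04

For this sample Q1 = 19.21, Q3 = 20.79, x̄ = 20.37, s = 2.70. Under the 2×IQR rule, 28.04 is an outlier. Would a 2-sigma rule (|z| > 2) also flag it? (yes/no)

z = (28.04 − 20.37) / 2.70 = 2.84.
|z| = 2.84 > 2.

yes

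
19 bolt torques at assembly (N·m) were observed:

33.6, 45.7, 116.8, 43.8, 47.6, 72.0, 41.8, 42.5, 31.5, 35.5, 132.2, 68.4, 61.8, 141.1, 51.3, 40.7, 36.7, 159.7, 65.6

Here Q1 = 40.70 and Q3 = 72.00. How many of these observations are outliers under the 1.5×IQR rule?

IQR = 31.30; fences at 40.70 − 46.95 = -6.25 and 72.00 + 46.95 = 118.95.
Outside the cutoffs: 132.2, 141.1, 159.7.

3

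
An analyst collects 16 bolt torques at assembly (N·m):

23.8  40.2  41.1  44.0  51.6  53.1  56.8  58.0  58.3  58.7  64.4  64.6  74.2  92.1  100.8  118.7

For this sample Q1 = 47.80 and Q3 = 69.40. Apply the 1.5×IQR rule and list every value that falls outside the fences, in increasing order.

118.7

IQR = Q3 − Q1 = 69.40 − 47.80 = 21.60.
Lower fence = Q1 − 1.5·IQR = 47.80 − 32.40 = 15.40.
Upper fence = Q3 + 1.5·IQR = 69.40 + 32.40 = 101.80.
118.7 > 101.80 → outlier.
All remaining values lie within [15.40, 101.80].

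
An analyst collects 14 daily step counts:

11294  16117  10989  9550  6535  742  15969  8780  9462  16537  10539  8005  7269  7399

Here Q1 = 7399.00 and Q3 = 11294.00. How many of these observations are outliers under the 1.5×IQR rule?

IQR = 3895.00; fences at 7399.00 − 5842.50 = 1556.50 and 11294.00 + 5842.50 = 17136.50.
Outside the cutoffs: 742.

1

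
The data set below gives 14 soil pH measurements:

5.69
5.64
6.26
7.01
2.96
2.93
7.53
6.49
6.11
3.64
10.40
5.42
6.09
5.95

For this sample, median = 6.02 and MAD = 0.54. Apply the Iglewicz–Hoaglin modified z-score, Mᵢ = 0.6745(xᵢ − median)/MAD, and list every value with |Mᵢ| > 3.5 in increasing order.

2.93, 2.96, 10.40

|Mᵢ| > 3.5 ⇔ |xᵢ − 6.02| > 3.5·0.54/0.6745 = 2.80.
So outliers lie outside [3.22, 8.82].
2.93: M = -3.86 → outlier.
2.96: M = -3.82 → outlier.
10.40: M = 5.47 → outlier.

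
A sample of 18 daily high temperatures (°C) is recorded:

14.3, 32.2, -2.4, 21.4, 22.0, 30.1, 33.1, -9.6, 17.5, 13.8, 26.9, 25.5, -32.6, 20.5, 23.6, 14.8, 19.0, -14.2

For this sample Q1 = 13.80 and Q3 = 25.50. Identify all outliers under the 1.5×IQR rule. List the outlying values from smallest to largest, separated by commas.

IQR = Q3 − Q1 = 25.50 − 13.80 = 11.70.
Lower fence = Q1 − 1.5·IQR = 13.80 − 17.55 = -3.75.
Upper fence = Q3 + 1.5·IQR = 25.50 + 17.55 = 43.05.
-32.6 < -3.75 → outlier.
-14.2 < -3.75 → outlier.
-9.6 < -3.75 → outlier.
All remaining values lie within [-3.75, 43.05].

-32.6, -14.2, -9.6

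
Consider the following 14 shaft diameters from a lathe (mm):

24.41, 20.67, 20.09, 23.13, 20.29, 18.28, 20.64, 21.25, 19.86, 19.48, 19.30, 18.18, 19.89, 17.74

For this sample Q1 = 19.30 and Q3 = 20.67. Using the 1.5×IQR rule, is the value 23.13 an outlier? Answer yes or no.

yes

IQR = Q3 − Q1 = 20.67 − 19.30 = 1.37.
Lower fence = Q1 − 1.5·IQR = 19.30 − 2.055 = 17.245.
Upper fence = Q3 + 1.5·IQR = 20.67 + 2.055 = 22.725.
23.13 lies above the upper fence.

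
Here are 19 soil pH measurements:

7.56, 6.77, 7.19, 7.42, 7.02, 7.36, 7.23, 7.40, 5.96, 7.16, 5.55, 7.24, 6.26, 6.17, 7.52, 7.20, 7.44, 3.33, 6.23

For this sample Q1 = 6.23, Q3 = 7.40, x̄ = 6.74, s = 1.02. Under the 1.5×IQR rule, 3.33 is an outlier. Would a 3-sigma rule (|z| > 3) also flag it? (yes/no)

yes

z = (3.33 − 6.74) / 1.02 = -3.34.
|z| = 3.34 > 3.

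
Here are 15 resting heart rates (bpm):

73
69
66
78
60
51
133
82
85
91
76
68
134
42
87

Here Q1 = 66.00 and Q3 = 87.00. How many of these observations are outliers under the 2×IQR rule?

2

IQR = 21.00; fences at 66.00 − 42.00 = 24.00 and 87.00 + 42.00 = 129.00.
Outside the cutoffs: 133, 134.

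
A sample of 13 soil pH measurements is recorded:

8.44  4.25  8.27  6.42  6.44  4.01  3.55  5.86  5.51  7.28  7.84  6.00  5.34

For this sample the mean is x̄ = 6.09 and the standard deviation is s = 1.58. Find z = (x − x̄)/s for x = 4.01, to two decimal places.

-1.32

z = (4.01 − 6.09) / 1.58 = -1.32.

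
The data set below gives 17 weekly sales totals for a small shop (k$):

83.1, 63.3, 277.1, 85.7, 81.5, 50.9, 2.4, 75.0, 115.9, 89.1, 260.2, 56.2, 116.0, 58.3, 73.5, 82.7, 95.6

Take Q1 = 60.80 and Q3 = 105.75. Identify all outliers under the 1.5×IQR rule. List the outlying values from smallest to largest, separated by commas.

IQR = Q3 − Q1 = 105.75 − 60.80 = 44.95.
Lower fence = Q1 − 1.5·IQR = 60.80 − 67.425 = -6.625.
Upper fence = Q3 + 1.5·IQR = 105.75 + 67.425 = 173.175.
260.2 > 173.175 → outlier.
277.1 > 173.175 → outlier.
All remaining values lie within [-6.625, 173.175].

260.2, 277.1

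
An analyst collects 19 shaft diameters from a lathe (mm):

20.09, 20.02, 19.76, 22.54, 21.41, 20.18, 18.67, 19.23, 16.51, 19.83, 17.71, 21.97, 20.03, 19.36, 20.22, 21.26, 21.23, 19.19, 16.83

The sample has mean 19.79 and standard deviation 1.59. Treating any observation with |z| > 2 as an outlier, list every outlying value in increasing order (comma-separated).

Cutoffs at x̄ ± 2s: 19.79 ± 2·1.59 = [16.61, 22.97].
16.51: z = -2.06, |z| > 2 → outlier.
Every other value lies within [16.61, 22.97].

16.51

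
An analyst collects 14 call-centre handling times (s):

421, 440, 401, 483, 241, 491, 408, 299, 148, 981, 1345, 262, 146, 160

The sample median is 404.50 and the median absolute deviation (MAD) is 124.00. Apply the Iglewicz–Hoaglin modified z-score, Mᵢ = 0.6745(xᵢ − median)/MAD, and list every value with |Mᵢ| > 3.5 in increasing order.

|Mᵢ| > 3.5 ⇔ |xᵢ − 404.50| > 3.5·124.00/0.6745 = 643.44.
So outliers lie outside [-238.94, 1047.94].
1345: M = 5.12 → outlier.

1345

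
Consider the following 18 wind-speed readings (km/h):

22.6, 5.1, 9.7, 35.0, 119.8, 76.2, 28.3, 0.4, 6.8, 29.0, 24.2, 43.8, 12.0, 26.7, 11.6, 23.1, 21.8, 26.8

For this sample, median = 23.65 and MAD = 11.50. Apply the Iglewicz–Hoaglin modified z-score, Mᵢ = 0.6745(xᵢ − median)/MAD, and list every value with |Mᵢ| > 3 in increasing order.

76.2, 119.8

|Mᵢ| > 3 ⇔ |xᵢ − 23.65| > 3·11.50/0.6745 = 51.15.
So outliers lie outside [-27.50, 74.80].
76.2: M = 3.08 → outlier.
119.8: M = 5.64 → outlier.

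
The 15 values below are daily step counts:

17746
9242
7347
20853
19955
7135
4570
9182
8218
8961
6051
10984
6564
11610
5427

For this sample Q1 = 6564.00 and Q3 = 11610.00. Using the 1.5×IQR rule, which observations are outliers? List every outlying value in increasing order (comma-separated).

IQR = Q3 − Q1 = 11610.00 − 6564.00 = 5046.00.
Lower fence = Q1 − 1.5·IQR = 6564.00 − 7569.00 = -1005.00.
Upper fence = Q3 + 1.5·IQR = 11610.00 + 7569.00 = 19179.00.
19955 > 19179.00 → outlier.
20853 > 19179.00 → outlier.
All remaining values lie within [-1005.00, 19179.00].

19955, 20853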